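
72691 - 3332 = 69359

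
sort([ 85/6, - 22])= [ - 22, 85/6]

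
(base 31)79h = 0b1101101101111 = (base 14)27b9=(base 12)4093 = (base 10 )7023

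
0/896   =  0 = 0.00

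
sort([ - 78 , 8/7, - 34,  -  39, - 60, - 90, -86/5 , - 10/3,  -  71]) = [-90, -78, - 71, - 60 , - 39, -34 , - 86/5, - 10/3, 8/7] 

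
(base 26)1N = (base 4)301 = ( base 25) 1O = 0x31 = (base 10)49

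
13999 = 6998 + 7001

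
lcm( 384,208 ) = 4992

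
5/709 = 5/709 = 0.01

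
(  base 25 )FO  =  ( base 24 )gf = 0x18F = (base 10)399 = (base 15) 1B9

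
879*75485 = 66351315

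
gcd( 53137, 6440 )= 7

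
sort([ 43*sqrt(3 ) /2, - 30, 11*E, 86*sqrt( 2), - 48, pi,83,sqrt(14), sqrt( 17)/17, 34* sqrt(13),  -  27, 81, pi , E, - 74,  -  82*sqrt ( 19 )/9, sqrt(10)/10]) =[ - 74, - 48,-82 * sqrt(19) /9, - 30,  -  27,sqrt(17) /17  ,  sqrt( 10 )/10,E, pi , pi,sqrt ( 14), 11*E , 43*sqrt( 3)/2, 81, 83, 86*sqrt(2),34*sqrt(13)]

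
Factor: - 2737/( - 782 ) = 2^(-1)*7^1 = 7/2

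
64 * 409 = 26176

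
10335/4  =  10335/4 =2583.75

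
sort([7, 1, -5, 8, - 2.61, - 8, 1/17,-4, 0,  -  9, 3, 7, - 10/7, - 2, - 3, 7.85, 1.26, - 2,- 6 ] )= [  -  9, - 8,- 6, - 5, - 4,-3,  -  2.61, - 2, -2, - 10/7, 0, 1/17 , 1, 1.26 , 3, 7, 7,7.85, 8]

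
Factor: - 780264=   -  2^3*3^2 * 10837^1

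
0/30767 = 0=0.00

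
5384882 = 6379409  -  994527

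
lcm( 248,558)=2232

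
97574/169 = 577  +  61/169= 577.36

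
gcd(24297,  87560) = 1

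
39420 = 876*45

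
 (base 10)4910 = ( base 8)11456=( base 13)2309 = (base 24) 8ce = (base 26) 76m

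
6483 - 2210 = 4273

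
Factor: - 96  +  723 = 3^1*11^1*19^1 = 627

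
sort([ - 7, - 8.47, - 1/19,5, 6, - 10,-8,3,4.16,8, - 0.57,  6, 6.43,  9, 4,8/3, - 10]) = [ - 10, - 10, - 8.47, - 8, - 7,-0.57, - 1/19,8/3,  3,4,  4.16,5,6,6,6.43,8,9 ]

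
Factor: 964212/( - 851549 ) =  - 2^2*3^1*19^1 * 4229^1*851549^ ( - 1 ) 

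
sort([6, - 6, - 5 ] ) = [- 6, - 5,6]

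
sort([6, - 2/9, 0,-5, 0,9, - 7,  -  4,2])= [ - 7,-5, - 4,-2/9,0, 0,2, 6 , 9]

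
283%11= 8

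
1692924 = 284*5961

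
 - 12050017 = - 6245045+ - 5804972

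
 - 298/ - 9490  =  149/4745 = 0.03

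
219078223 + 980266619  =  1199344842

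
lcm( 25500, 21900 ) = 1861500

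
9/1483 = 9/1483= 0.01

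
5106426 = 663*7702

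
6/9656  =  3/4828=0.00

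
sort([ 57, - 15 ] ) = [ -15,57 ] 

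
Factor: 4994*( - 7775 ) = - 2^1 * 5^2 *11^1*227^1 * 311^1 = - 38828350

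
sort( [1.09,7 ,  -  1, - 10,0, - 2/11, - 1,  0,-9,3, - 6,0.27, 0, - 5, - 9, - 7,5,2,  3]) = [-10, - 9,-9,- 7, - 6,  -  5, - 1, - 1,-2/11,  0, 0, 0,0.27,1.09,2,3,  3,5,7 ]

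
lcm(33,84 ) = 924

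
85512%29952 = 25608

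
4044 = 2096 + 1948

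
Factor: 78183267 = 3^1*2129^1*12241^1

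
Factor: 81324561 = 3^1*463^1*58549^1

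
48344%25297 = 23047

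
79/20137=79/20137  =  0.00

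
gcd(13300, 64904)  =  532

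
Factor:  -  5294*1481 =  -2^1*1481^1* 2647^1= - 7840414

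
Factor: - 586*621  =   - 2^1*3^3*23^1*293^1 =-363906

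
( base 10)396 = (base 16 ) 18C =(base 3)112200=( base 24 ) GC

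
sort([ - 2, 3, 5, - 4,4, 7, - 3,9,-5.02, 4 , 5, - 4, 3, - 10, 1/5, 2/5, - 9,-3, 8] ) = [  -  10 ,-9, - 5.02, - 4 , - 4, - 3, - 3, - 2,1/5,  2/5,3, 3, 4, 4, 5, 5, 7, 8, 9]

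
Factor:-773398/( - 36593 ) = 2^1*17^1*23^1 * 37^( - 1 ) = 782/37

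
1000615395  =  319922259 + 680693136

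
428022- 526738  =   - 98716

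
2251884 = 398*5658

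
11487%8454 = 3033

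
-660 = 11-671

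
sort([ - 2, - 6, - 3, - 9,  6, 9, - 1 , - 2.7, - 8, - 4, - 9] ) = [ - 9,-9 , - 8,-6,  -  4, - 3, - 2.7 , - 2, - 1, 6, 9]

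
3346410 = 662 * 5055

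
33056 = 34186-1130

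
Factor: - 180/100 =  - 9/5  =  - 3^2*5^(-1)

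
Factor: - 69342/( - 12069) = 23114/4023 = 2^1*3^( - 3)*7^1*13^1 * 127^1*149^( - 1 )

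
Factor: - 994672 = - 2^4  *  7^1 * 83^1*107^1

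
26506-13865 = 12641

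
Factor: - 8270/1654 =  - 5^1 = - 5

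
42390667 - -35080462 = 77471129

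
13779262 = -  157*(-87766 ) 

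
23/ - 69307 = - 23/69307  =  -0.00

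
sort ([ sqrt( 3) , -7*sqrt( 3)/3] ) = [ - 7*sqrt (3 )/3, sqrt( 3) ] 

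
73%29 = 15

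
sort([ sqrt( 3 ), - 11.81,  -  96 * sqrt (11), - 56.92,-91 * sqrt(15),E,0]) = [ - 91 * sqrt( 15 ), - 96*sqrt ( 11), - 56.92, - 11.81,0,sqrt( 3),E]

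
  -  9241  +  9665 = 424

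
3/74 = 3/74 = 0.04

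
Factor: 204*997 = 203388  =  2^2*3^1*17^1 *997^1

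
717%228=33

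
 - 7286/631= - 7286/631  =  - 11.55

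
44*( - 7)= - 308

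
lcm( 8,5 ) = 40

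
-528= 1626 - 2154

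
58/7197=58/7197 = 0.01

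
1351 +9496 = 10847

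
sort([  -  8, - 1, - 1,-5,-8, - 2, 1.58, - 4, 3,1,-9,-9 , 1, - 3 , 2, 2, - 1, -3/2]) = [-9,-9, -8 , - 8,-5, - 4, - 3, - 2,-3/2, - 1 , - 1, - 1,1, 1,1.58, 2, 2 , 3 ] 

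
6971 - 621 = 6350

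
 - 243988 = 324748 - 568736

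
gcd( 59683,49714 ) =1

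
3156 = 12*263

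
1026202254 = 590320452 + 435881802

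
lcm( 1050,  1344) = 33600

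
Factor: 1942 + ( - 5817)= - 5^3 * 31^1 = - 3875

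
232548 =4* 58137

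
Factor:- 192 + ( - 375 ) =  -567  =  - 3^4  *7^1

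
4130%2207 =1923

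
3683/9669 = 3683/9669 = 0.38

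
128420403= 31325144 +97095259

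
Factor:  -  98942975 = - 5^2*17^1*19^1*12253^1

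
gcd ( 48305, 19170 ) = 5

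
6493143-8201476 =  - 1708333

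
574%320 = 254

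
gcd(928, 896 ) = 32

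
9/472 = 9/472 = 0.02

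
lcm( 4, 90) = 180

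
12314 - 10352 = 1962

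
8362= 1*8362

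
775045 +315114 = 1090159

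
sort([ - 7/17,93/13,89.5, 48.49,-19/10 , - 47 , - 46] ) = [ - 47, - 46, - 19/10 , - 7/17,93/13, 48.49,89.5 ]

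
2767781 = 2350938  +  416843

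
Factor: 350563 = 350563^1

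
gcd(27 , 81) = 27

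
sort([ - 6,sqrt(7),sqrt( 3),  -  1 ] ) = [ - 6,-1 , sqrt(3),sqrt(7 ) ] 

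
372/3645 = 124/1215=0.10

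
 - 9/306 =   -  1 + 33/34  =  -  0.03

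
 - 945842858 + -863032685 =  - 1808875543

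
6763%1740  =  1543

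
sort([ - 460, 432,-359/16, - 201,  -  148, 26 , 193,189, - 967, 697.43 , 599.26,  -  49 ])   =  [ - 967, - 460,-201, - 148, -49, - 359/16,  26,  189,  193, 432,  599.26, 697.43 ]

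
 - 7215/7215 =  - 1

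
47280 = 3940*12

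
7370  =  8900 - 1530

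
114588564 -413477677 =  - 298889113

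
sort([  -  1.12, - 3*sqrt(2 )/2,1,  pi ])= [ - 3 * sqrt (2) /2,  -  1.12, 1,pi ] 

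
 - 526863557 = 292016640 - 818880197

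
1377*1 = 1377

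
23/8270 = 23/8270 = 0.00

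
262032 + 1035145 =1297177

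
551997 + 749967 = 1301964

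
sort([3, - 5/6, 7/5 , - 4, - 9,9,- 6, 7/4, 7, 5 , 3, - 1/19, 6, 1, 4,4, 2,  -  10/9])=[-9,  -  6 , - 4, - 10/9, - 5/6, - 1/19,  1, 7/5, 7/4,2,3, 3, 4, 4,5, 6,7, 9]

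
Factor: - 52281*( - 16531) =864257211=3^2*37^1*61^1*157^1*271^1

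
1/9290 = 1/9290=0.00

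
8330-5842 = 2488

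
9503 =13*731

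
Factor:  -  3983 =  - 7^1*569^1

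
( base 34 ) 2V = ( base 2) 1100011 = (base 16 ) 63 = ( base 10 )99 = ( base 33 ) 30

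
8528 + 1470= 9998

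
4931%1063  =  679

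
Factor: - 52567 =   -  52567^1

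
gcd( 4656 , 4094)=2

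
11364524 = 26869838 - 15505314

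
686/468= 343/234 = 1.47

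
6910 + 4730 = 11640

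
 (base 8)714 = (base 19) 154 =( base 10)460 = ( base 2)111001100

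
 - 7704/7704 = - 1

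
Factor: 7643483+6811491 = 14454974=2^1 * 1933^1*3739^1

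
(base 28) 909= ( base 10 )7065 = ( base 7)26412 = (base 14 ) 2809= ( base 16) 1B99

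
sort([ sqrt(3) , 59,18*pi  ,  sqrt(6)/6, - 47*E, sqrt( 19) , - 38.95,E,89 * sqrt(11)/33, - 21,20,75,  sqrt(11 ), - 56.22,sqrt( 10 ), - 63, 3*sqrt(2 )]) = [ - 47*E,- 63 , - 56.22, - 38.95, - 21, sqrt( 6)/6,sqrt(3), E,sqrt( 10 ),sqrt(11),3*sqrt(2), sqrt ( 19 ),89*  sqrt( 11)/33,20, 18*pi,59, 75]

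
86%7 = 2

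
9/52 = 9/52 = 0.17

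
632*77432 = 48937024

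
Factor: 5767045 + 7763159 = 13530204= 2^2* 3^2*19^1* 131^1*151^1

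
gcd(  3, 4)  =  1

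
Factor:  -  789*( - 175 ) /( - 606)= -46025/202 = - 2^ ( - 1)*5^2*7^1 * 101^ ( - 1)*263^1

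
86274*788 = 67983912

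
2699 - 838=1861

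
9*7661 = 68949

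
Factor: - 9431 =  - 9431^1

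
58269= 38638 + 19631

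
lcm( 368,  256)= 5888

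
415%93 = 43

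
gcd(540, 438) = 6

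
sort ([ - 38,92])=[ - 38, 92]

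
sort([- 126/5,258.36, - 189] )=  [ - 189, - 126/5,258.36]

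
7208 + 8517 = 15725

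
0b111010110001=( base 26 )5EH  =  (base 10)3761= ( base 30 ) 45B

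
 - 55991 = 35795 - 91786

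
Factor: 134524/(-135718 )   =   - 338/341 = - 2^1*11^( - 1) * 13^2*31^( - 1) 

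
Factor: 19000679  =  17^1*347^1*3221^1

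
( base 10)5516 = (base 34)4q8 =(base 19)f56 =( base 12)3238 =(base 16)158C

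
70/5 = 14 =14.00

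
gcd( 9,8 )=1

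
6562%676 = 478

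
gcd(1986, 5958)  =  1986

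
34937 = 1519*23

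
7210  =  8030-820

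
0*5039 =0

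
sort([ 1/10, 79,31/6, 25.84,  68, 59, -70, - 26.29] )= [ - 70, - 26.29, 1/10, 31/6, 25.84, 59,68, 79] 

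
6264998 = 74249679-67984681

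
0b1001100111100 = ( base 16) 133c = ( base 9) 6671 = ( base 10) 4924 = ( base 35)40O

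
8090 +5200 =13290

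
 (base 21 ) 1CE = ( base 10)707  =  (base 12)4AB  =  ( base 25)137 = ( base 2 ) 1011000011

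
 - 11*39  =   -429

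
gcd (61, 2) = 1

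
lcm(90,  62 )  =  2790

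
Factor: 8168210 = 2^1 * 5^1*816821^1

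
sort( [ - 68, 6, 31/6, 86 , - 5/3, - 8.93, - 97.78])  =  [ - 97.78, - 68, - 8.93, - 5/3,31/6,  6,86 ] 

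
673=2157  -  1484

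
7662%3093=1476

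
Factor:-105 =-3^1 * 5^1 * 7^1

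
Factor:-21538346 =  - 2^1*1693^1 * 6361^1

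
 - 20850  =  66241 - 87091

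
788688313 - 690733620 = 97954693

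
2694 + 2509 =5203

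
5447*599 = 3262753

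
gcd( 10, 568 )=2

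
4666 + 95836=100502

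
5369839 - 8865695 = -3495856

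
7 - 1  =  6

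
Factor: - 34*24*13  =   - 2^4*3^1*13^1*17^1 = - 10608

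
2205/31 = 71 + 4/31  =  71.13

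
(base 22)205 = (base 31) 10c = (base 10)973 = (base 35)RS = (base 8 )1715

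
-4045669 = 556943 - 4602612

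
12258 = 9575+2683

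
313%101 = 10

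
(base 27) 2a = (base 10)64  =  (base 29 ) 26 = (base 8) 100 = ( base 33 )1V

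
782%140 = 82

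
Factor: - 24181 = - 24181^1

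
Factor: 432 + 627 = 3^1 * 353^1 = 1059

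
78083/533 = 146 + 265/533 = 146.50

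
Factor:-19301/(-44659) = 17^(-1)*37^( - 1)*71^( - 1)*19301^1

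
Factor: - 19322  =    -  2^1 * 9661^1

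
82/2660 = 41/1330 = 0.03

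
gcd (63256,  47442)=15814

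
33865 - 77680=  - 43815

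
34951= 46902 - 11951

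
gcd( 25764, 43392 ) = 1356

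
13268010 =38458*345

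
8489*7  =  59423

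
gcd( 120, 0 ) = 120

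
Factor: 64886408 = 2^3*113^1*71777^1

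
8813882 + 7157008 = 15970890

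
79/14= 5+9/14=5.64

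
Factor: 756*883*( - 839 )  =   -2^2*3^3 *7^1* 839^1*883^1 = - 560072772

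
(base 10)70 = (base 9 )77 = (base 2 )1000110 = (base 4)1012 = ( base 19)3D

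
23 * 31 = 713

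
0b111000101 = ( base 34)DB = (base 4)13011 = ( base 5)3303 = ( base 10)453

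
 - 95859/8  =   - 95859/8= - 11982.38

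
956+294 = 1250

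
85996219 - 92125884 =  - 6129665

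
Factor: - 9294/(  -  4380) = 1549/730=2^ ( - 1)*5^( - 1)*73^ ( - 1)*1549^1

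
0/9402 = 0 = 0.00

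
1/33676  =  1/33676 = 0.00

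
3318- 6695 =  - 3377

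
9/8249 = 9/8249 = 0.00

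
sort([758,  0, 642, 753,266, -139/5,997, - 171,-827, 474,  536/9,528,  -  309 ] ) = [ -827,  -  309, -171,-139/5,0,536/9,  266, 474, 528, 642, 753,758, 997]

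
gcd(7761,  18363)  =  3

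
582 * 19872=11565504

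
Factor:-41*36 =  - 1476 =- 2^2*3^2*41^1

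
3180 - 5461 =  - 2281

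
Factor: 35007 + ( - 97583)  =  -2^4*3911^1 = - 62576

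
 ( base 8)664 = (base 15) 1E1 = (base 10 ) 436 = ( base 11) 367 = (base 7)1162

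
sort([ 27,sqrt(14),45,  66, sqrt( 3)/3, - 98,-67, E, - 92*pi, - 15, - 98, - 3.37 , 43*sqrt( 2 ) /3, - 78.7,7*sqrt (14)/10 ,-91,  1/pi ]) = [ - 92*pi, - 98,  -  98, -91,  -  78.7, - 67, - 15, - 3.37,1/pi,sqrt( 3 ) /3,7*sqrt( 14 ) /10, E,sqrt(14),43 * sqrt(2 )/3, 27, 45,66 ]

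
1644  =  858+786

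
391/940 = 391/940 = 0.42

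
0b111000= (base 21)2e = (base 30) 1Q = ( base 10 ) 56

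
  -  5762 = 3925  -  9687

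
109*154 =16786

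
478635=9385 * 51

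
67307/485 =67307/485 = 138.78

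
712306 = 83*8582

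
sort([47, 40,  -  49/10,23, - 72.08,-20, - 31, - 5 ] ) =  [ - 72.08, - 31,  -  20, - 5, - 49/10, 23,40, 47]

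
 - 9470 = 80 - 9550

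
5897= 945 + 4952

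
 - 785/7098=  - 785/7098 = - 0.11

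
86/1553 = 86/1553 = 0.06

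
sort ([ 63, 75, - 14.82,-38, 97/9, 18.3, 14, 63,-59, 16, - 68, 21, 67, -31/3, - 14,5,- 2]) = [ - 68, - 59, - 38,-14.82, - 14, - 31/3, - 2,  5, 97/9,  14, 16, 18.3, 21, 63, 63, 67, 75]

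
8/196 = 2/49= 0.04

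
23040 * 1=23040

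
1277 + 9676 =10953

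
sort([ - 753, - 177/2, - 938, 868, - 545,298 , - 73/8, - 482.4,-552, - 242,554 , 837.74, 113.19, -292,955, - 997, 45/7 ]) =[ - 997,- 938, -753, - 552, - 545, - 482.4, - 292, - 242, - 177/2, - 73/8 , 45/7, 113.19,  298  ,  554,837.74, 868, 955]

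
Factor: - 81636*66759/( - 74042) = 2^1*3^2*7^1* 11^1 * 17^2*6803^1*37021^(-1) = 2724968862/37021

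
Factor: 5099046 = 2^1*3^1*157^1* 5413^1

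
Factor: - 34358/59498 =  - 41/71 = -41^1*71^( - 1) 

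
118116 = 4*29529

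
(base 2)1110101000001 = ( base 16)1D41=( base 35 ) 63y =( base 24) d01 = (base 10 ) 7489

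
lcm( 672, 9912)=39648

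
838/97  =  8 + 62/97 = 8.64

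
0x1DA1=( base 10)7585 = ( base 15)23aa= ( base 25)c3a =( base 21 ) H44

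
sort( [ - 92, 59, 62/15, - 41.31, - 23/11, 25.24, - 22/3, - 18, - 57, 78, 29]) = [ - 92,  -  57, - 41.31,-18,-22/3, - 23/11, 62/15, 25.24, 29, 59,78 ] 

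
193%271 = 193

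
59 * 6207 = 366213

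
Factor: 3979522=2^1*73^1 * 97^1*281^1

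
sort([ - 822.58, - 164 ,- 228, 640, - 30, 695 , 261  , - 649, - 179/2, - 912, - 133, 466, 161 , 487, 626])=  [-912, - 822.58, -649, - 228, - 164, - 133, - 179/2, - 30, 161, 261, 466,487, 626, 640 , 695 ] 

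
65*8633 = 561145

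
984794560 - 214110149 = 770684411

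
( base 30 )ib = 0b1000100111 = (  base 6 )2315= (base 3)202102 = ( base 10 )551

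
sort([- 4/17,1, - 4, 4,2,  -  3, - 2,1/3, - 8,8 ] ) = [ - 8, - 4 , - 3, - 2,-4/17,1/3, 1,2, 4, 8 ] 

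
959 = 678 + 281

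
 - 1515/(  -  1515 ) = 1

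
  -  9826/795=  - 13+ 509/795= - 12.36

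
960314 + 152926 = 1113240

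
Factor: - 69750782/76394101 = -2^1*7^(- 1) * 43^ ( - 1 )*1511^1 * 23081^1*253801^( - 1 ) 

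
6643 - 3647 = 2996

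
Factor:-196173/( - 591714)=307/926 = 2^( - 1)*307^1*463^ (-1) 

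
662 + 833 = 1495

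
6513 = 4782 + 1731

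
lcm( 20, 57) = 1140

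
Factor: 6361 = 6361^1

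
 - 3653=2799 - 6452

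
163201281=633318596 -470117315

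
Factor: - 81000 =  - 2^3*3^4*5^3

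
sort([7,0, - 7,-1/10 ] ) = [  -  7, - 1/10,0,  7]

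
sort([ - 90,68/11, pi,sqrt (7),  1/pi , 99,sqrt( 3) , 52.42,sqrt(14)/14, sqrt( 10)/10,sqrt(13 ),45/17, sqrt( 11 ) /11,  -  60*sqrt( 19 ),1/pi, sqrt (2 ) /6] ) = [-60 *sqrt( 19 ),-90, sqrt( 2 ) /6,  sqrt(14) /14,  sqrt (11)/11,sqrt(10 ) /10,  1/pi,1/pi,sqrt(3), sqrt( 7), 45/17 , pi,sqrt( 13),68/11, 52.42, 99]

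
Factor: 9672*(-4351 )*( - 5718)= 240629862096 =2^4 *3^2*13^1*19^1*31^1 * 229^1*953^1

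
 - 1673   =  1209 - 2882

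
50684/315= 50684/315 = 160.90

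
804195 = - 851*(-945) 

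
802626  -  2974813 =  - 2172187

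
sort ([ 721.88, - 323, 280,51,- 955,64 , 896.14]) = [ - 955,  -  323, 51,64, 280,721.88,896.14]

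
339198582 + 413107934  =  752306516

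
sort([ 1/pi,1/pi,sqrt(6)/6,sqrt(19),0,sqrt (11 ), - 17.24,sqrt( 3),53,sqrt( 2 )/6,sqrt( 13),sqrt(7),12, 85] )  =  [ - 17.24,0,sqrt ( 2)/6, 1/pi,1/pi, sqrt(6 )/6, sqrt(3),sqrt( 7 ),sqrt( 11 ),sqrt(13), sqrt(19),12,53, 85] 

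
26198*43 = 1126514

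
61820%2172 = 1004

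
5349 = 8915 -3566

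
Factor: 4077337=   11^2*31^1*1087^1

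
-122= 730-852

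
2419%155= 94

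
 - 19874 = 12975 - 32849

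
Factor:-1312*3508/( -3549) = 2^7*3^(-1 )*7^(-1) * 13^( - 2 )*41^1*877^1 = 4602496/3549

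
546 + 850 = 1396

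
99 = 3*33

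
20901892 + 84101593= 105003485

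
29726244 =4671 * 6364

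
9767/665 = 14 + 457/665=14.69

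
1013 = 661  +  352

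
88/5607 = 88/5607= 0.02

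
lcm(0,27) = 0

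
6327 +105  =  6432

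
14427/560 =25 + 61/80 = 25.76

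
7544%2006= 1526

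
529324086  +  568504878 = 1097828964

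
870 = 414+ 456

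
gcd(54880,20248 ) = 8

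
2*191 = 382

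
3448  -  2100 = 1348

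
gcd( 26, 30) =2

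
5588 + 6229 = 11817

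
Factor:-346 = - 2^1*173^1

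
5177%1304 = 1265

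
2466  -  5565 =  - 3099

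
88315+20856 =109171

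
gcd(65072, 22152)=8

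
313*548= 171524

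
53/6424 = 53/6424 =0.01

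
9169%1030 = 929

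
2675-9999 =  - 7324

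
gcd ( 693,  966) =21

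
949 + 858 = 1807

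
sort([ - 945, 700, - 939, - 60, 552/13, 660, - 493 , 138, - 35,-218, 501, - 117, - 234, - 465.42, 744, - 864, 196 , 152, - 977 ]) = [ - 977, - 945, - 939,-864, - 493,  -  465.42, - 234, - 218,- 117, - 60, - 35, 552/13, 138, 152, 196, 501,660,700,744]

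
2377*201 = 477777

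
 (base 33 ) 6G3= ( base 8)15631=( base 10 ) 7065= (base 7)26412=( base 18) 13E9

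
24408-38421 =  - 14013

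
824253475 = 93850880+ 730402595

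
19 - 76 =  - 57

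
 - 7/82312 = - 7/82312 = - 0.00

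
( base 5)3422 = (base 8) 747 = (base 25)jc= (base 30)g7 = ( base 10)487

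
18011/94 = 191  +  57/94=191.61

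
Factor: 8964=2^2 * 3^3*83^1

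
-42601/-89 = 42601/89 =478.66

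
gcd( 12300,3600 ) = 300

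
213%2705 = 213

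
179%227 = 179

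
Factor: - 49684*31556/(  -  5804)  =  2^2 *7^3*23^1*1451^( - 1)*12421^1 = 391957076/1451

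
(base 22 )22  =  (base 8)56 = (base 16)2E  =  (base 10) 46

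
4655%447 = 185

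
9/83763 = 1/9307=0.00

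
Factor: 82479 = 3^1*19^1*1447^1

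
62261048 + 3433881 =65694929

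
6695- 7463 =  - 768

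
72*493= 35496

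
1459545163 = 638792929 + 820752234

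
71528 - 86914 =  - 15386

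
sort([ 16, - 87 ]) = [ - 87,16 ]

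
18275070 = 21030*869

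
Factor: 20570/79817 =2^1*5^1*11^2*17^1*79817^( - 1)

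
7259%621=428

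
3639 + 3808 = 7447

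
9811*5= 49055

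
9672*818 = 7911696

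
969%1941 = 969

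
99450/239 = 99450/239=416.11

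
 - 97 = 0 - 97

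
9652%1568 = 244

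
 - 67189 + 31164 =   -  36025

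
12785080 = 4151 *3080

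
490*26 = 12740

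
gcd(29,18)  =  1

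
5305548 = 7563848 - 2258300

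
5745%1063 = 430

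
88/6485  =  88/6485=0.01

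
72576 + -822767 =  - 750191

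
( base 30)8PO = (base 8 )17446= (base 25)CIO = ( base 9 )11840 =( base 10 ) 7974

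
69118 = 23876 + 45242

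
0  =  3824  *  0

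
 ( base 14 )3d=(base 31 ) 1O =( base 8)67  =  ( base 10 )55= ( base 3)2001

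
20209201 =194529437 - 174320236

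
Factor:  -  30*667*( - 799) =15987990  =  2^1* 3^1*5^1*17^1*23^1*  29^1 *47^1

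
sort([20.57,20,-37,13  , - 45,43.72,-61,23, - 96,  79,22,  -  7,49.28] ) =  [ - 96, - 61,-45, - 37,-7, 13,20,20.57,  22,  23,  43.72, 49.28, 79] 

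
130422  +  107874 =238296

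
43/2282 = 43/2282 = 0.02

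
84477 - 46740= 37737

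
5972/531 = 5972/531 = 11.25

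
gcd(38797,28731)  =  1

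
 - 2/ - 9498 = 1/4749 = 0.00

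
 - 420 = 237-657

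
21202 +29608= 50810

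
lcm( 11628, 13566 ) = 81396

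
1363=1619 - 256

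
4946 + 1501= 6447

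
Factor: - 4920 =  - 2^3*3^1*5^1*41^1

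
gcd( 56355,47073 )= 663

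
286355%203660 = 82695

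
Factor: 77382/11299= 2^1 * 3^3*1433^1 * 11299^(  -  1)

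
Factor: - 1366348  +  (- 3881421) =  - 5247769 = - 61^1*86029^1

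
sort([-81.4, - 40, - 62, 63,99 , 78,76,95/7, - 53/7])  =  [- 81.4, - 62, - 40 , - 53/7 , 95/7,  63, 76,78 , 99]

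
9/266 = 9/266 = 0.03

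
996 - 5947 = - 4951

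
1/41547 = 1/41547=0.00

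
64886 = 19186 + 45700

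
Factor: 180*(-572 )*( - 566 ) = 58275360 = 2^5*3^2*5^1*11^1*13^1*283^1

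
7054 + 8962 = 16016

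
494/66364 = 247/33182 = 0.01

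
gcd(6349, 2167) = 1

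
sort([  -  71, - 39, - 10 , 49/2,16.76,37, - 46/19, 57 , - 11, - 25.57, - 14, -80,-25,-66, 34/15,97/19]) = [ - 80, - 71, - 66, - 39, - 25.57, - 25 , - 14, - 11 , - 10, - 46/19,34/15, 97/19,16.76, 49/2, 37, 57] 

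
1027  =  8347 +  - 7320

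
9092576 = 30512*298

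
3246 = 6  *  541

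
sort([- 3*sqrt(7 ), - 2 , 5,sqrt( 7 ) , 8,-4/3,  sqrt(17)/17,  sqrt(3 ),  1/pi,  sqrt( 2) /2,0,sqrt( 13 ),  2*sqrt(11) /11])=[ - 3*sqrt( 7 ),-2,-4/3, 0,  sqrt(17)/17, 1/pi, 2*sqrt(11)/11,sqrt( 2)/2,sqrt ( 3 ),sqrt(7) , sqrt(13 ), 5,8]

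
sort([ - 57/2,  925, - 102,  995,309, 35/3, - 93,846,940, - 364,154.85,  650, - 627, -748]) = [ - 748,  -  627,  -  364, - 102,-93, - 57/2,  35/3, 154.85,309,650, 846,925,  940, 995]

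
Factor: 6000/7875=16/21 = 2^4*3^( - 1)*7^( - 1)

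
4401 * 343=1509543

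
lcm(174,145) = 870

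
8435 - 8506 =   -  71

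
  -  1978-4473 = - 6451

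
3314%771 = 230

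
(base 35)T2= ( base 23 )1l5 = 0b1111111001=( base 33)UR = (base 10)1017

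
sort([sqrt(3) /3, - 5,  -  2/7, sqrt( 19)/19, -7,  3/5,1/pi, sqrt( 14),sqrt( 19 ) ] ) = [  -  7,  -  5, - 2/7,sqrt( 19 )/19, 1/pi,sqrt( 3 )/3,  3/5, sqrt( 14 ), sqrt( 19 )] 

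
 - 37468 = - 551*68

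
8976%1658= 686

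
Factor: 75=3^1 * 5^2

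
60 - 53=7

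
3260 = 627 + 2633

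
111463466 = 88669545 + 22793921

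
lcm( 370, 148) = 740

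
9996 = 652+9344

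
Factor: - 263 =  - 263^1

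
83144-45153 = 37991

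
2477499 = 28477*87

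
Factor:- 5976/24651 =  - 2^3*3^(- 1)*11^( - 1) = - 8/33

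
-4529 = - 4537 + 8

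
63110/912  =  31555/456  =  69.20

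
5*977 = 4885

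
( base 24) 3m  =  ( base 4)1132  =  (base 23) 42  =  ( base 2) 1011110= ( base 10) 94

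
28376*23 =652648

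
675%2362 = 675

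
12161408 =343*35456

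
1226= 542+684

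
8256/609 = 13 + 113/203  =  13.56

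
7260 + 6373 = 13633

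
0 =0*6931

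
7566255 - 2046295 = 5519960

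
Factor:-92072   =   - 2^3 * 17^1 * 677^1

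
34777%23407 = 11370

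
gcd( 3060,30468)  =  12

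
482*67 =32294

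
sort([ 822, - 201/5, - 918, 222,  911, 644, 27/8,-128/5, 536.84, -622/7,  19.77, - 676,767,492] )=[ - 918,-676, - 622/7, - 201/5, - 128/5, 27/8, 19.77, 222,492,536.84,644,  767,822, 911 ]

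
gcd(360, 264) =24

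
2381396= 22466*106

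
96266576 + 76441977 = 172708553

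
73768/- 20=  - 3689 + 3/5 = - 3688.40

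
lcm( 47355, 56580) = 4356660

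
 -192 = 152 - 344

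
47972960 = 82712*580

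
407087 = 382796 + 24291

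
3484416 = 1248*2792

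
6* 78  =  468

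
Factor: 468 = 2^2*3^2 *13^1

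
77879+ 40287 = 118166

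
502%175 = 152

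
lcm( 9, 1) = 9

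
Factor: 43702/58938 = 21851/29469 =3^( - 1 ) * 11^(  -  1)*19^( - 1)*47^( - 1 )*21851^1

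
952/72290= 476/36145 = 0.01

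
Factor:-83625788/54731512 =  - 2^( - 1)*11^( - 1)* 17^1*71^1*331^ (-1) * 1879^( - 1)*17321^1 = - 20906447/13682878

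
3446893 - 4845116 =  - 1398223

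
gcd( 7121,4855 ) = 1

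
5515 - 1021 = 4494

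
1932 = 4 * 483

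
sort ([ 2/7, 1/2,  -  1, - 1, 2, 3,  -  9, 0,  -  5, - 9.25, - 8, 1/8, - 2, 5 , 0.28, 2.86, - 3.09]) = [ - 9.25, - 9, - 8, - 5 , - 3.09 , - 2, - 1,-1,0,  1/8, 0.28, 2/7 , 1/2 , 2,2.86 , 3,  5] 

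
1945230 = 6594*295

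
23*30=690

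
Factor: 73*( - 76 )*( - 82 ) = 2^3*19^1*41^1*73^1 = 454936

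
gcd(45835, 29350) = 5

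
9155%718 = 539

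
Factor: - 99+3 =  - 96 = - 2^5*3^1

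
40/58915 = 8/11783 = 0.00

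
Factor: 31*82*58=147436  =  2^2*29^1 *31^1*41^1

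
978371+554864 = 1533235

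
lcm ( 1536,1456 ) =139776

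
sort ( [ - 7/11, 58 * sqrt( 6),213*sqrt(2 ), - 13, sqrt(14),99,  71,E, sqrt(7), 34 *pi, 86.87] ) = [ - 13, -7/11 , sqrt( 7), E, sqrt( 14 ), 71, 86.87,99, 34*pi, 58*sqrt(6 ), 213 * sqrt( 2 )]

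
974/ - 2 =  - 487/1=- 487.00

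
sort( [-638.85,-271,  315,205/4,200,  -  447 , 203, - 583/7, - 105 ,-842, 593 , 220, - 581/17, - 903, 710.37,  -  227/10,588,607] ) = [  -  903 , - 842,  -  638.85,  -  447,-271, - 105, - 583/7, - 581/17, - 227/10,  205/4,  200, 203, 220,  315, 588,593 , 607,710.37] 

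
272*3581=974032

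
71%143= 71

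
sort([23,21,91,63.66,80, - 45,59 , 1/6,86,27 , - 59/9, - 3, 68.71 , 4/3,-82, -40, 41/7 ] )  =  [-82 ,-45, - 40, - 59/9,-3,1/6,4/3,41/7,21,23,27,59,63.66, 68.71,80, 86,  91 ] 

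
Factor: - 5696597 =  - 43^1*137^1*967^1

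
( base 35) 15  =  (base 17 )26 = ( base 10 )40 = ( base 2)101000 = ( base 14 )2c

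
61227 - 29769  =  31458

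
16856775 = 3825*4407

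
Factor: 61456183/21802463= 21802463^ ( - 1)*61456183^1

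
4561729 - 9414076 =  - 4852347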